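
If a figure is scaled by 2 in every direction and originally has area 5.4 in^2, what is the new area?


Linear scale factor k = 2
Original area = 5.4 in^2
Rule: under a linear scaling by k, areas scale by k^2.
k^2 = 2^2 = 4
New area = 5.4 * 4
New area = 21.6
21.6 in^2


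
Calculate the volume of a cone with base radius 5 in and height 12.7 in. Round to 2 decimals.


Shape: cone
Radius r = 5 in, Height h = 12.7 in
Formula: V = (1/3) * pi * r^2 * h
r^2 = 25
pi * r^2 * h = pi * 25 * 12.7 = 317.5 * pi
V = 317.5 * pi / 3
V = 332.49
332.49 in^3


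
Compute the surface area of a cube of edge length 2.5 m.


Shape: cube
Side s = 2.5 m
A cube has 6 square faces.
Formula: SA = 6 * s^2
s^2 = 6.25
SA = 6 * 6.25
SA = 37.5
37.5 m^2


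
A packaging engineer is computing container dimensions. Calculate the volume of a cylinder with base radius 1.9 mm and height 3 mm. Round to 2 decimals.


Shape: cylinder
Radius r = 1.9 mm, Height h = 3 mm
Formula: V = pi * r^2 * h
r^2 = 3.61
V = pi * 3.61 * 3
V = 10.83 * pi
V = 34.02
34.02 mm^3


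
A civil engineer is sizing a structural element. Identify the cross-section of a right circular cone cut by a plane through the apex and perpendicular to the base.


Solid: right circular cone
Cutting plane: through the apex and perpendicular to the base
Visualize the intersection of the plane with the solid's surface.
The boundary of the cut region is a isosceles triangle.
isosceles triangle


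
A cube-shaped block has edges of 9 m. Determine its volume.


Shape: cube
Side s = 9 m
Formula: V = s^3
V = 9 * 9 * 9
V = 81 * 9
V = 729
729 m^3


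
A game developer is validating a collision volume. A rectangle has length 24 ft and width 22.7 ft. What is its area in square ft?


Shape: rectangle
Length l = 24 ft, Width w = 22.7 ft
Formula: A = l * w
A = 24 * 22.7
A = 544.8
544.8 ft^2


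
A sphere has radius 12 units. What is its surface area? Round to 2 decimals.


Shape: sphere
Radius r = 12 units
Formula: SA = 4 * pi * r^2
r^2 = 144
SA = 4 * pi * 144
SA = 576 * pi
SA = 1809.56
1809.56 units^2


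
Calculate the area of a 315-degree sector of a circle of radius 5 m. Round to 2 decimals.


Shape: circular sector
Radius r = 5 m, Angle = 315 degrees
Formula: A = (angle/360) * pi * r^2
r^2 = 25
Fraction of circle = 315/360
A = (315/360) * pi * 25
A = 21.875 * pi
A = 68.72
68.72 m^2


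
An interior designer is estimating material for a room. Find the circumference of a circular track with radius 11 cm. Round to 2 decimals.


Shape: circle
Radius r = 11 cm
Formula: C = 2 * pi * r
C = 2 * pi * 11
C = 22 * pi
C = 69.12
69.12 cm


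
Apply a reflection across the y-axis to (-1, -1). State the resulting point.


Transformation: reflection
Original point: (-1, -1)
Rule for reflection over the y-axis: (x, y) -> (-x, y)
Apply: (-1, -1) -> (1, -1)
(1, -1)


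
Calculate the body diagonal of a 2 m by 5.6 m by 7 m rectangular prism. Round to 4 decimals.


Shape: rectangular box (space diagonal)
l = 2 m, w = 5.6 m, h = 7 m
Visualize: the diagonal of the base, then a right triangle with that diagonal and the height.
Formula: d = sqrt(l^2 + w^2 + h^2)
l^2 + w^2 + h^2 = 4 + 31.36 + 49 = 84.36
d = sqrt(84.36)
d = 9.1848
9.1848 m


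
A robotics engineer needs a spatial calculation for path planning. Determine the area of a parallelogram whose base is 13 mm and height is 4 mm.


Shape: parallelogram
Base b = 13 mm, Height h = 4 mm
Formula: A = b * h
A = 13 * 4
A = 52
52 mm^2


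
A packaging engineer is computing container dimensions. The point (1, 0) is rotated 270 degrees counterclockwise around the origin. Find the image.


Transformation: rotation about the origin
Original point: (1, 0)
Rule for 270 deg counterclockwise: (x, y) -> (y, -x)
Apply: (1, 0) -> (0, -1)
(0, -1)


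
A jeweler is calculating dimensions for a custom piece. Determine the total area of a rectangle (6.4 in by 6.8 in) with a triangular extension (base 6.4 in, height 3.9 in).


Composite shape: rectangle + triangle
Rectangle area = 6.4 * 6.8 = 43.52
Triangle area = 0.5 * 6.4 * 3.9 = 12.48
Total = 43.52 + 12.48
Total = 56
56 in^2


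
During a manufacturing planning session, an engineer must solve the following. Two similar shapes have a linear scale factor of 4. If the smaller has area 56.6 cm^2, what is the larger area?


Linear scale factor k = 4
Original area = 56.6 cm^2
Rule: under a linear scaling by k, areas scale by k^2.
k^2 = 4^2 = 16
New area = 56.6 * 16
New area = 905.6
905.6 cm^2


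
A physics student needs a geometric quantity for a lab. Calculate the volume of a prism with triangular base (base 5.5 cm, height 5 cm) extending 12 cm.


Shape: triangular prism
Triangle base = 5.5 cm, triangle height = 5 cm, prism length L = 12 cm
Formula: V = (1/2 * b * h_tri) * L
Cross-section area = 0.5 * 5.5 * 5 = 13.75
V = 13.75 * 12
V = 165
165 cm^3


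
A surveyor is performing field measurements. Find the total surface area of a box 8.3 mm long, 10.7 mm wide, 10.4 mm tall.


Shape: rectangular prism
l = 8.3 mm, w = 10.7 mm, h = 10.4 mm
Formula: SA = 2(lw + lh + wh)
lw = 88.81, lh = 86.32, wh = 111.28
lw + lh + wh = 286.41
SA = 2 * 286.41
SA = 572.82
572.82 mm^2


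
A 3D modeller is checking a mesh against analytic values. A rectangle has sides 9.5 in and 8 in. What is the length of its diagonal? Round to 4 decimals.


Shape: rectangle (diagonal via Pythagoras)
Sides: 9.5 in and 8 in
Formula: d = sqrt(l^2 + w^2)
l^2 = 90.25, w^2 = 64
l^2 + w^2 = 154.25
d = sqrt(154.25)
d = 12.4197
12.4197 in


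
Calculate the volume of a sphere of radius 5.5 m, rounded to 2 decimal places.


Shape: sphere
Radius r = 5.5 m
Formula: V = (4/3) * pi * r^3
r^3 = 166.375
(4/3) * 166.375 = 221.833333
V = 221.833333 * pi
V = 696.91
696.91 m^3


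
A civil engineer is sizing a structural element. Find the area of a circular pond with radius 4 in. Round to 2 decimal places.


Shape: circle
Radius r = 4 in
Formula: A = pi * r^2
r^2 = 4^2 = 16
A = pi * 16
A = 50.27
50.27 in^2


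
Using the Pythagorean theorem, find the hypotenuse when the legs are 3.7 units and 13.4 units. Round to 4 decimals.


Shape: right triangle
Legs a = 3.7 units, b = 13.4 units
Formula: c = sqrt(a^2 + b^2)
a^2 = 13.69, b^2 = 179.56
a^2 + b^2 = 193.25
c = sqrt(193.25)
c = 13.9014
13.9014 units


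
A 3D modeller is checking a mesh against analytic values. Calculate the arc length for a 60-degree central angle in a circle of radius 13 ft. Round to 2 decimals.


Shape: circular arc
Radius r = 13 ft, Angle = 60 degrees
Formula: L = (angle/360) * 2 * pi * r
2 * pi * r = 26 * pi
L = (60/360) * 26 * pi
L = 4.333333 * pi
L = 13.61
13.61 ft


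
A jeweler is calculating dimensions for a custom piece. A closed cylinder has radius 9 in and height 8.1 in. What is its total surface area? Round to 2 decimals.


Shape: closed cylinder
Radius r = 9 in, Height h = 8.1 in
Formula: SA = 2*pi*r^2 + 2*pi*r*h = 2*pi*r*(r + h)
r + h = 17.1
2 * r * (r + h) = 2 * 9 * 17.1 = 307.8
SA = 307.8 * pi
SA = 966.98
966.98 in^2


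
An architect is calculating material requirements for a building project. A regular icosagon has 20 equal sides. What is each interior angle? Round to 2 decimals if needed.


Shape: regular icosagon (20 sides)
Formula: interior angle = (n - 2) * 180 / n
(n - 2) = 18
(n - 2) * 180 = 3240
angle = 3240 / 20
angle = 162
162 degrees


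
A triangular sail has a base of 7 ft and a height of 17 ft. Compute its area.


Shape: triangle
Base b = 7 ft, Height h = 17 ft
Formula: A = (1/2) * b * h
A = 0.5 * 7 * 17
A = 0.5 * 119
A = 59.5
59.5 ft^2


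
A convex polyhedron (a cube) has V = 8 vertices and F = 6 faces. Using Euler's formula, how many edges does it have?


Polyhedron: cube
Euler's formula for convex polyhedra: V - E + F = 2
Given: V = 8 vertices and F = 6 faces
Solve for E:
E = V + F - 2 = 8 + 6 - 2 = 12
12 edges


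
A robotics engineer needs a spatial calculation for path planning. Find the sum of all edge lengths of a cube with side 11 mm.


Shape: cube
Side s = 11 mm
A cube has 12 edges, all equal.
Formula: total edge length = 12 * s
Total = 12 * 11
Total = 132
132 mm


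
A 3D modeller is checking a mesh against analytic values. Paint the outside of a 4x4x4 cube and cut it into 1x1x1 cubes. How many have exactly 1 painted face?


Large cube: 4 x 4 x 4, cut into unit cubes.
n = 4, so n - 2 = 2
Cubes with 1 painted face lie in the interior of each face.
A cube has 6 faces; each contributes (n - 2)^2 = 4 such cubes.
Count = 6 * 4 = 24
24 unit cubes


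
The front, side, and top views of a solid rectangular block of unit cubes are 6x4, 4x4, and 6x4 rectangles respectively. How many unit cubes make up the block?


Orthographic views of a solid rectangular block:
Front view 6 x 4 -> length = 6, height = 4
Side view 4 x 4 -> width = 4, height = 4 (consistent)
Top view 6 x 4 -> confirms length = 6, width = 4
The block is 6 x 4 x 4.
Total unit cubes = 6 * 4 * 4 = 96
96 unit cubes


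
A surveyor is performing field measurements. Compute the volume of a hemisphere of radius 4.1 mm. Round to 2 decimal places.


Shape: hemisphere (half of a sphere)
Radius r = 4.1 mm
Formula: V = (1/2) * (4/3) * pi * r^3 = (2/3) * pi * r^3
r^3 = 68.921
(2/3) * 68.921 = 45.947333
V = 45.947333 * pi
V = 144.35
144.35 mm^3


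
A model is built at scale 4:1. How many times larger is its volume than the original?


Linear scale factor k = 4
Rule: under a linear scaling by k, volumes scale by k^3.
k^3 = 4 * 4 * 4
k^3 = 16 * 4
k^3 = 64
Volume scales by a factor of 64.
64 (dimensionless)


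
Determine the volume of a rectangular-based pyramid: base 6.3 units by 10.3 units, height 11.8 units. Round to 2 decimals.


Shape: rectangular pyramid
Base: 6.3 units x 10.3 units, Height h = 11.8 units
Formula: V = (1/3) * base_area * h
base_area = 6.3 * 10.3 = 64.89
base_area * h = 64.89 * 11.8 = 765.702
V = 765.702 / 3
V = 255.23
255.23 units^3


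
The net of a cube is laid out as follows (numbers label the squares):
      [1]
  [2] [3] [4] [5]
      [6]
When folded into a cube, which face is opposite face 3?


Net: cross layout. Take square 3 as the base (bottom).
Fold the four squares in the horizontal row up around 3: 2 -> left, 4 -> right, 5 wraps to the top.
Fold 1 and 6 up from 3: 1 -> back, 6 -> front.
Opposite pairs are therefore: (1, 6), (2, 4), (3, 5).
Face 3 is opposite face 5.
face 5


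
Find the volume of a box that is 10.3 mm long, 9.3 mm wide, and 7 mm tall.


Shape: rectangular prism
l = 10.3 mm, w = 9.3 mm, h = 7 mm
Formula: V = l * w * h
V = 10.3 * 9.3 * 7
V = 95.79 * 7
V = 670.53
670.53 mm^3


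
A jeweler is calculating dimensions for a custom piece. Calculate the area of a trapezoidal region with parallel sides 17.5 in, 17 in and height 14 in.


Shape: trapezoid
Parallel sides a = 17.5 in, b = 17 in; Height h = 14 in
Formula: A = (a + b) * h / 2
a + b = 17.5 + 17 = 34.5
A = 34.5 * 14 / 2
A = 483 / 2
A = 241.5
241.5 in^2


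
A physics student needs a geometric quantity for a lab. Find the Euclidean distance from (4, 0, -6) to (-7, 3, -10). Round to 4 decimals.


3D distance between two points
P1 = (4, 0, -6), P2 = (-7, 3, -10)
Formula: d = sqrt((x2-x1)^2 + (y2-y1)^2 + (z2-z1)^2)
dx = -7 - 4 = -11
dy = 3 - 0 = 3
dz = -10 - -6 = -4
dx^2 + dy^2 + dz^2 = 121 + 9 + 16 = 146
d = sqrt(146)
d = 12.083
12.083 units


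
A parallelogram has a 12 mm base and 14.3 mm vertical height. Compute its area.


Shape: parallelogram
Base b = 12 mm, Height h = 14.3 mm
Formula: A = b * h
A = 12 * 14.3
A = 171.6
171.6 mm^2


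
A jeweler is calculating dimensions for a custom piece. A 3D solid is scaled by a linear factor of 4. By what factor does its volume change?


Linear scale factor k = 4
Rule: under a linear scaling by k, volumes scale by k^3.
k^3 = 4 * 4 * 4
k^3 = 16 * 4
k^3 = 64
Volume scales by a factor of 64.
64 (dimensionless)


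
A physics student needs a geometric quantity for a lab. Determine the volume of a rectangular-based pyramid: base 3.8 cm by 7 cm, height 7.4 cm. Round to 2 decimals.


Shape: rectangular pyramid
Base: 3.8 cm x 7 cm, Height h = 7.4 cm
Formula: V = (1/3) * base_area * h
base_area = 3.8 * 7 = 26.6
base_area * h = 26.6 * 7.4 = 196.84
V = 196.84 / 3
V = 65.61
65.61 cm^3


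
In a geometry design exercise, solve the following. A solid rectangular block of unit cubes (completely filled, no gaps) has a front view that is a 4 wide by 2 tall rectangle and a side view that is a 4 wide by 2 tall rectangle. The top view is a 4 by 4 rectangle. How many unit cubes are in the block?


Orthographic views of a solid rectangular block:
Front view 4 x 2 -> length = 4, height = 2
Side view 4 x 2 -> width = 4, height = 2 (consistent)
Top view 4 x 4 -> confirms length = 4, width = 4
The block is 4 x 4 x 2.
Total unit cubes = 4 * 4 * 2 = 32
32 unit cubes


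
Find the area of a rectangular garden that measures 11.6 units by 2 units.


Shape: rectangle
Length l = 11.6 units, Width w = 2 units
Formula: A = l * w
A = 11.6 * 2
A = 23.2
23.2 units^2


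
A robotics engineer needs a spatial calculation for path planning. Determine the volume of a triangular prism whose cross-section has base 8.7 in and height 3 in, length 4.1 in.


Shape: triangular prism
Triangle base = 8.7 in, triangle height = 3 in, prism length L = 4.1 in
Formula: V = (1/2 * b * h_tri) * L
Cross-section area = 0.5 * 8.7 * 3 = 13.05
V = 13.05 * 4.1
V = 53.505
53.505 in^3


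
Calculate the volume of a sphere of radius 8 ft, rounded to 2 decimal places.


Shape: sphere
Radius r = 8 ft
Formula: V = (4/3) * pi * r^3
r^3 = 512
(4/3) * 512 = 682.666667
V = 682.666667 * pi
V = 2144.66
2144.66 ft^3


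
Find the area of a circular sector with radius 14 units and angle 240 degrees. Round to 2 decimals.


Shape: circular sector
Radius r = 14 units, Angle = 240 degrees
Formula: A = (angle/360) * pi * r^2
r^2 = 196
Fraction of circle = 240/360
A = (240/360) * pi * 196
A = 130.666667 * pi
A = 410.5
410.5 units^2


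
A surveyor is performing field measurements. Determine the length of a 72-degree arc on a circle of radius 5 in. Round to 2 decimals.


Shape: circular arc
Radius r = 5 in, Angle = 72 degrees
Formula: L = (angle/360) * 2 * pi * r
2 * pi * r = 10 * pi
L = (72/360) * 10 * pi
L = 2 * pi
L = 6.28
6.28 in


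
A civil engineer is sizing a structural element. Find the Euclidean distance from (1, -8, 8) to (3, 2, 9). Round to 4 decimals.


3D distance between two points
P1 = (1, -8, 8), P2 = (3, 2, 9)
Formula: d = sqrt((x2-x1)^2 + (y2-y1)^2 + (z2-z1)^2)
dx = 3 - 1 = 2
dy = 2 - -8 = 10
dz = 9 - 8 = 1
dx^2 + dy^2 + dz^2 = 4 + 100 + 1 = 105
d = sqrt(105)
d = 10.247
10.247 units


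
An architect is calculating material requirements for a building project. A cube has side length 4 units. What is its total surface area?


Shape: cube
Side s = 4 units
A cube has 6 square faces.
Formula: SA = 6 * s^2
s^2 = 16
SA = 6 * 16
SA = 96
96 units^2


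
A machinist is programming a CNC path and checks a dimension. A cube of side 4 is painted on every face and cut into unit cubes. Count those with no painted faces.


Large cube: 4 x 4 x 4, cut into unit cubes.
n = 4, so n - 2 = 2
Unpainted cubes form the interior (n - 2)^3 block.
(n - 2)^3 = 2^3 = 8
8 unit cubes


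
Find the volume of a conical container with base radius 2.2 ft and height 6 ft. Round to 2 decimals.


Shape: cone
Radius r = 2.2 ft, Height h = 6 ft
Formula: V = (1/3) * pi * r^2 * h
r^2 = 4.84
pi * r^2 * h = pi * 4.84 * 6 = 29.04 * pi
V = 29.04 * pi / 3
V = 30.41
30.41 ft^3


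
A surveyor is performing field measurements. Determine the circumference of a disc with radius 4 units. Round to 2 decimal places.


Shape: circle
Radius r = 4 units
Formula: C = 2 * pi * r
C = 2 * pi * 4
C = 8 * pi
C = 25.13
25.13 units


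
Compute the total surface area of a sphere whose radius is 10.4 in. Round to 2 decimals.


Shape: sphere
Radius r = 10.4 in
Formula: SA = 4 * pi * r^2
r^2 = 108.16
SA = 4 * pi * 108.16
SA = 432.64 * pi
SA = 1359.18
1359.18 in^2


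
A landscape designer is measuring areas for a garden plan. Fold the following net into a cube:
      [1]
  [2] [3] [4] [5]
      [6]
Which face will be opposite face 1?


Net: cross layout. Take square 3 as the base (bottom).
Fold the four squares in the horizontal row up around 3: 2 -> left, 4 -> right, 5 wraps to the top.
Fold 1 and 6 up from 3: 1 -> back, 6 -> front.
Opposite pairs are therefore: (1, 6), (2, 4), (3, 5).
Face 1 is opposite face 6.
face 6


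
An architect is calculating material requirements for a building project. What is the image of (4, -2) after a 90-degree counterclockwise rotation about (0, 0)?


Transformation: rotation about the origin
Original point: (4, -2)
Rule for 90 deg counterclockwise: (x, y) -> (-y, x)
Apply: (4, -2) -> (2, 4)
(2, 4)


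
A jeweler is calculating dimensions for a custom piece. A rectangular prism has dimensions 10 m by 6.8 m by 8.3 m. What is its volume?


Shape: rectangular prism
l = 10 m, w = 6.8 m, h = 8.3 m
Formula: V = l * w * h
V = 10 * 6.8 * 8.3
V = 68 * 8.3
V = 564.4
564.4 m^3


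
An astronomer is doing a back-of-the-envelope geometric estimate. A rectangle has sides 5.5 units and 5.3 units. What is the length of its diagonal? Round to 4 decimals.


Shape: rectangle (diagonal via Pythagoras)
Sides: 5.5 units and 5.3 units
Formula: d = sqrt(l^2 + w^2)
l^2 = 30.25, w^2 = 28.09
l^2 + w^2 = 58.34
d = sqrt(58.34)
d = 7.6381
7.6381 units


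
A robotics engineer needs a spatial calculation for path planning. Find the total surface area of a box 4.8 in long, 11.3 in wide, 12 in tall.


Shape: rectangular prism
l = 4.8 in, w = 11.3 in, h = 12 in
Formula: SA = 2(lw + lh + wh)
lw = 54.24, lh = 57.6, wh = 135.6
lw + lh + wh = 247.44
SA = 2 * 247.44
SA = 494.88
494.88 in^2


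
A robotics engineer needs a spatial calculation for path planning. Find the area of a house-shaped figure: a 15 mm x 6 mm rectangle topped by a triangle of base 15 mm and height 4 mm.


Composite shape: rectangle + triangle
Rectangle area = 15 * 6 = 90
Triangle area = 0.5 * 15 * 4 = 30
Total = 90 + 30
Total = 120
120 mm^2


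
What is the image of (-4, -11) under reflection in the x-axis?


Transformation: reflection
Original point: (-4, -11)
Rule for reflection over the x-axis: (x, y) -> (x, -y)
Apply: (-4, -11) -> (-4, 11)
(-4, 11)


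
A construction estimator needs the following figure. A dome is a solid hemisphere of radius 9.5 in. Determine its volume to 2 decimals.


Shape: hemisphere (half of a sphere)
Radius r = 9.5 in
Formula: V = (1/2) * (4/3) * pi * r^3 = (2/3) * pi * r^3
r^3 = 857.375
(2/3) * 857.375 = 571.583333
V = 571.583333 * pi
V = 1795.68
1795.68 in^3


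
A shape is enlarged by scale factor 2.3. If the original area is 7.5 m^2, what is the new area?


Linear scale factor k = 2.3
Original area = 7.5 m^2
Rule: under a linear scaling by k, areas scale by k^2.
k^2 = 2.3^2 = 5.29
New area = 7.5 * 5.29
New area = 39.675
39.675 m^2


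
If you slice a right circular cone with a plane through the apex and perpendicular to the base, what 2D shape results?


Solid: right circular cone
Cutting plane: through the apex and perpendicular to the base
Visualize the intersection of the plane with the solid's surface.
The boundary of the cut region is a isosceles triangle.
isosceles triangle


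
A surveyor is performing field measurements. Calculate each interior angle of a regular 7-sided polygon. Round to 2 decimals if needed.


Shape: regular heptagon (7 sides)
Formula: interior angle = (n - 2) * 180 / n
(n - 2) = 5
(n - 2) * 180 = 900
angle = 900 / 7
angle = 128.57
128.57 degrees


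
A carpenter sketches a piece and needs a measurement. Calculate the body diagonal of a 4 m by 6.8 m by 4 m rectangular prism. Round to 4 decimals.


Shape: rectangular box (space diagonal)
l = 4 m, w = 6.8 m, h = 4 m
Visualize: the diagonal of the base, then a right triangle with that diagonal and the height.
Formula: d = sqrt(l^2 + w^2 + h^2)
l^2 + w^2 + h^2 = 16 + 46.24 + 16 = 78.24
d = sqrt(78.24)
d = 8.8453
8.8453 m


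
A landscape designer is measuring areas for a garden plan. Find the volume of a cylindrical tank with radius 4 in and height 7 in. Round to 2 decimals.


Shape: cylinder
Radius r = 4 in, Height h = 7 in
Formula: V = pi * r^2 * h
r^2 = 16
V = pi * 16 * 7
V = 112 * pi
V = 351.86
351.86 in^3


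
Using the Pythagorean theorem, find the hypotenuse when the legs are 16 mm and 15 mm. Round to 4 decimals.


Shape: right triangle
Legs a = 16 mm, b = 15 mm
Formula: c = sqrt(a^2 + b^2)
a^2 = 256, b^2 = 225
a^2 + b^2 = 481
c = sqrt(481)
c = 21.9317
21.9317 mm


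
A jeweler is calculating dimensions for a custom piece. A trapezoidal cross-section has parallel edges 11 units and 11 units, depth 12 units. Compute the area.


Shape: trapezoid
Parallel sides a = 11 units, b = 11 units; Height h = 12 units
Formula: A = (a + b) * h / 2
a + b = 11 + 11 = 22
A = 22 * 12 / 2
A = 264 / 2
A = 132
132 units^2


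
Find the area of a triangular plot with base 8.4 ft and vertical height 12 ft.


Shape: triangle
Base b = 8.4 ft, Height h = 12 ft
Formula: A = (1/2) * b * h
A = 0.5 * 8.4 * 12
A = 0.5 * 100.8
A = 50.4
50.4 ft^2


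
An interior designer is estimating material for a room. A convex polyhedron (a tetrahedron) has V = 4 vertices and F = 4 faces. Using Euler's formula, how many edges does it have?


Polyhedron: tetrahedron
Euler's formula for convex polyhedra: V - E + F = 2
Given: V = 4 vertices and F = 4 faces
Solve for E:
E = V + F - 2 = 4 + 4 - 2 = 6
6 edges


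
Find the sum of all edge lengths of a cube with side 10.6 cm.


Shape: cube
Side s = 10.6 cm
A cube has 12 edges, all equal.
Formula: total edge length = 12 * s
Total = 12 * 10.6
Total = 127.2
127.2 cm


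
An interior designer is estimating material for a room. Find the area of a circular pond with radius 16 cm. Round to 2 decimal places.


Shape: circle
Radius r = 16 cm
Formula: A = pi * r^2
r^2 = 16^2 = 256
A = pi * 256
A = 804.25
804.25 cm^2


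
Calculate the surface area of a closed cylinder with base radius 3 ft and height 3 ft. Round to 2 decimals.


Shape: closed cylinder
Radius r = 3 ft, Height h = 3 ft
Formula: SA = 2*pi*r^2 + 2*pi*r*h = 2*pi*r*(r + h)
r + h = 6
2 * r * (r + h) = 2 * 3 * 6 = 36
SA = 36 * pi
SA = 113.1
113.1 ft^2


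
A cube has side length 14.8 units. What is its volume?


Shape: cube
Side s = 14.8 units
Formula: V = s^3
V = 14.8 * 14.8 * 14.8
V = 219.04 * 14.8
V = 3241.792
3241.792 units^3


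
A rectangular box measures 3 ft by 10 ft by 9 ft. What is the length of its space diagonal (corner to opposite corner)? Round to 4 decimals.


Shape: rectangular box (space diagonal)
l = 3 ft, w = 10 ft, h = 9 ft
Visualize: the diagonal of the base, then a right triangle with that diagonal and the height.
Formula: d = sqrt(l^2 + w^2 + h^2)
l^2 + w^2 + h^2 = 9 + 100 + 81 = 190
d = sqrt(190)
d = 13.784
13.784 ft


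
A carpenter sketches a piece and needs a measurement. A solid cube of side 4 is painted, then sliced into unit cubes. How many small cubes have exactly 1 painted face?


Large cube: 4 x 4 x 4, cut into unit cubes.
n = 4, so n - 2 = 2
Cubes with 1 painted face lie in the interior of each face.
A cube has 6 faces; each contributes (n - 2)^2 = 4 such cubes.
Count = 6 * 4 = 24
24 unit cubes


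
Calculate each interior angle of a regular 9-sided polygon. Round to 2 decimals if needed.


Shape: regular nonagon (9 sides)
Formula: interior angle = (n - 2) * 180 / n
(n - 2) = 7
(n - 2) * 180 = 1260
angle = 1260 / 9
angle = 140
140 degrees


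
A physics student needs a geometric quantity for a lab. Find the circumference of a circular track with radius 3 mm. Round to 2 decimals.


Shape: circle
Radius r = 3 mm
Formula: C = 2 * pi * r
C = 2 * pi * 3
C = 6 * pi
C = 18.85
18.85 mm


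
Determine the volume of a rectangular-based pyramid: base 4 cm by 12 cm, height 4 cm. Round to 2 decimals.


Shape: rectangular pyramid
Base: 4 cm x 12 cm, Height h = 4 cm
Formula: V = (1/3) * base_area * h
base_area = 4 * 12 = 48
base_area * h = 48 * 4 = 192
V = 192 / 3
V = 64
64 cm^3


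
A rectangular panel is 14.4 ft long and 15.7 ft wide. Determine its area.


Shape: rectangle
Length l = 14.4 ft, Width w = 15.7 ft
Formula: A = l * w
A = 14.4 * 15.7
A = 226.08
226.08 ft^2


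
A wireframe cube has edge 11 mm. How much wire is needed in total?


Shape: cube
Side s = 11 mm
A cube has 12 edges, all equal.
Formula: total edge length = 12 * s
Total = 12 * 11
Total = 132
132 mm


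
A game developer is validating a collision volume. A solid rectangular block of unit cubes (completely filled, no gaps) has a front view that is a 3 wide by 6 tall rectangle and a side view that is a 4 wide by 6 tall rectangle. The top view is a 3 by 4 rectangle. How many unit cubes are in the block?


Orthographic views of a solid rectangular block:
Front view 3 x 6 -> length = 3, height = 6
Side view 4 x 6 -> width = 4, height = 6 (consistent)
Top view 3 x 4 -> confirms length = 3, width = 4
The block is 3 x 4 x 6.
Total unit cubes = 3 * 4 * 6 = 72
72 unit cubes


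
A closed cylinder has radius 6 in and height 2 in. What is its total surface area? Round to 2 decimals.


Shape: closed cylinder
Radius r = 6 in, Height h = 2 in
Formula: SA = 2*pi*r^2 + 2*pi*r*h = 2*pi*r*(r + h)
r + h = 8
2 * r * (r + h) = 2 * 6 * 8 = 96
SA = 96 * pi
SA = 301.59
301.59 in^2


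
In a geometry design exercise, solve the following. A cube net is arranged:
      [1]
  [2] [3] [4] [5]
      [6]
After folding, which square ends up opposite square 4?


Net: cross layout. Take square 3 as the base (bottom).
Fold the four squares in the horizontal row up around 3: 2 -> left, 4 -> right, 5 wraps to the top.
Fold 1 and 6 up from 3: 1 -> back, 6 -> front.
Opposite pairs are therefore: (1, 6), (2, 4), (3, 5).
Face 4 is opposite face 2.
face 2


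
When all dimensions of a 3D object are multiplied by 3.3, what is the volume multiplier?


Linear scale factor k = 3.3
Rule: under a linear scaling by k, volumes scale by k^3.
k^3 = 3.3 * 3.3 * 3.3
k^3 = 10.89 * 3.3
k^3 = 35.937
Volume scales by a factor of 35.937.
35.937 (dimensionless)


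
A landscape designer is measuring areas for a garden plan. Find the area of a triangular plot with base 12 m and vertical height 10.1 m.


Shape: triangle
Base b = 12 m, Height h = 10.1 m
Formula: A = (1/2) * b * h
A = 0.5 * 12 * 10.1
A = 0.5 * 121.2
A = 60.6
60.6 m^2


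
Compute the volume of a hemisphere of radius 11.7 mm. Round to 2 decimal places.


Shape: hemisphere (half of a sphere)
Radius r = 11.7 mm
Formula: V = (1/2) * (4/3) * pi * r^3 = (2/3) * pi * r^3
r^3 = 1601.613
(2/3) * 1601.613 = 1067.742
V = 1067.742 * pi
V = 3354.41
3354.41 mm^3


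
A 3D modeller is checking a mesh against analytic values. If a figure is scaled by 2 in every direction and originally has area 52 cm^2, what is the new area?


Linear scale factor k = 2
Original area = 52 cm^2
Rule: under a linear scaling by k, areas scale by k^2.
k^2 = 2^2 = 4
New area = 52 * 4
New area = 208
208 cm^2


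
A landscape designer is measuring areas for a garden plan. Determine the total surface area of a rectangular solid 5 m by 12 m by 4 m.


Shape: rectangular prism
l = 5 m, w = 12 m, h = 4 m
Formula: SA = 2(lw + lh + wh)
lw = 60, lh = 20, wh = 48
lw + lh + wh = 128
SA = 2 * 128
SA = 256
256 m^2


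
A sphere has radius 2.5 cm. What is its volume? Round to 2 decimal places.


Shape: sphere
Radius r = 2.5 cm
Formula: V = (4/3) * pi * r^3
r^3 = 15.625
(4/3) * 15.625 = 20.833333
V = 20.833333 * pi
V = 65.45
65.45 cm^3


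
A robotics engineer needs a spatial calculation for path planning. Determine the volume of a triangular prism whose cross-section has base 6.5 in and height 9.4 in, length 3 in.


Shape: triangular prism
Triangle base = 6.5 in, triangle height = 9.4 in, prism length L = 3 in
Formula: V = (1/2 * b * h_tri) * L
Cross-section area = 0.5 * 6.5 * 9.4 = 30.55
V = 30.55 * 3
V = 91.65
91.65 in^3


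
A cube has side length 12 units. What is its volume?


Shape: cube
Side s = 12 units
Formula: V = s^3
V = 12 * 12 * 12
V = 144 * 12
V = 1728
1728 units^3


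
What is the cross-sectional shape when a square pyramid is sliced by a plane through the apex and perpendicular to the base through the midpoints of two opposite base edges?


Solid: square pyramid
Cutting plane: through the apex and perpendicular to the base through the midpoints of two opposite base edges
Visualize the intersection of the plane with the solid's surface.
The boundary of the cut region is a isosceles triangle.
isosceles triangle


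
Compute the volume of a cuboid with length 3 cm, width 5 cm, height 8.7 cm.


Shape: rectangular prism
l = 3 cm, w = 5 cm, h = 8.7 cm
Formula: V = l * w * h
V = 3 * 5 * 8.7
V = 15 * 8.7
V = 130.5
130.5 cm^3


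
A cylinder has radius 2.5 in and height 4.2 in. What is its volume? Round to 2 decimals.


Shape: cylinder
Radius r = 2.5 in, Height h = 4.2 in
Formula: V = pi * r^2 * h
r^2 = 6.25
V = pi * 6.25 * 4.2
V = 26.25 * pi
V = 82.47
82.47 in^3


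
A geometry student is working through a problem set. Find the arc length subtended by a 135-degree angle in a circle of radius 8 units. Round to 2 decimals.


Shape: circular arc
Radius r = 8 units, Angle = 135 degrees
Formula: L = (angle/360) * 2 * pi * r
2 * pi * r = 16 * pi
L = (135/360) * 16 * pi
L = 6 * pi
L = 18.85
18.85 units


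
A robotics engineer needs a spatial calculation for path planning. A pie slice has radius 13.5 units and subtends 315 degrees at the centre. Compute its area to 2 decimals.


Shape: circular sector
Radius r = 13.5 units, Angle = 315 degrees
Formula: A = (angle/360) * pi * r^2
r^2 = 182.25
Fraction of circle = 315/360
A = (315/360) * pi * 182.25
A = 159.46875 * pi
A = 500.99
500.99 units^2


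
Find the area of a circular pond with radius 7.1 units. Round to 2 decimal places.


Shape: circle
Radius r = 7.1 units
Formula: A = pi * r^2
r^2 = 7.1^2 = 50.41
A = pi * 50.41
A = 158.37
158.37 units^2


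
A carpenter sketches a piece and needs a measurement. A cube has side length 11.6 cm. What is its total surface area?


Shape: cube
Side s = 11.6 cm
A cube has 6 square faces.
Formula: SA = 6 * s^2
s^2 = 134.56
SA = 6 * 134.56
SA = 807.36
807.36 cm^2


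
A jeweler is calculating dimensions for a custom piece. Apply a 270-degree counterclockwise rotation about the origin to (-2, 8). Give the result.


Transformation: rotation about the origin
Original point: (-2, 8)
Rule for 270 deg counterclockwise: (x, y) -> (y, -x)
Apply: (-2, 8) -> (8, 2)
(8, 2)


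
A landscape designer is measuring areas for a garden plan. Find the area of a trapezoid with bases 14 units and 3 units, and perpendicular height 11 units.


Shape: trapezoid
Parallel sides a = 14 units, b = 3 units; Height h = 11 units
Formula: A = (a + b) * h / 2
a + b = 14 + 3 = 17
A = 17 * 11 / 2
A = 187 / 2
A = 93.5
93.5 units^2


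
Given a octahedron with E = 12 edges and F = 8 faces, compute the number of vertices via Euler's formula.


Polyhedron: octahedron
Euler's formula for convex polyhedra: V - E + F = 2
Given: E = 12 edges and F = 8 faces
Solve for V:
V = 2 + E - F = 2 + 12 - 8 = 6
6 vertices


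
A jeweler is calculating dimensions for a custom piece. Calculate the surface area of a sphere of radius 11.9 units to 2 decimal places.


Shape: sphere
Radius r = 11.9 units
Formula: SA = 4 * pi * r^2
r^2 = 141.61
SA = 4 * pi * 141.61
SA = 566.44 * pi
SA = 1779.52
1779.52 units^2


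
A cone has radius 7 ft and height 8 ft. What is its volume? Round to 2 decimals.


Shape: cone
Radius r = 7 ft, Height h = 8 ft
Formula: V = (1/3) * pi * r^2 * h
r^2 = 49
pi * r^2 * h = pi * 49 * 8 = 392 * pi
V = 392 * pi / 3
V = 410.5
410.5 ft^3


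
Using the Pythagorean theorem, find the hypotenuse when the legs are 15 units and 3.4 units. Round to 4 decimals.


Shape: right triangle
Legs a = 15 units, b = 3.4 units
Formula: c = sqrt(a^2 + b^2)
a^2 = 225, b^2 = 11.56
a^2 + b^2 = 236.56
c = sqrt(236.56)
c = 15.3805
15.3805 units


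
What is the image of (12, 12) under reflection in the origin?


Transformation: reflection
Original point: (12, 12)
Rule for reflection through the origin: (x, y) -> (-x, -y)
Apply: (12, 12) -> (-12, -12)
(-12, -12)


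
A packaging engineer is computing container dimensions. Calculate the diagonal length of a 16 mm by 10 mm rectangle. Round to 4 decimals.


Shape: rectangle (diagonal via Pythagoras)
Sides: 16 mm and 10 mm
Formula: d = sqrt(l^2 + w^2)
l^2 = 256, w^2 = 100
l^2 + w^2 = 356
d = sqrt(356)
d = 18.868
18.868 mm


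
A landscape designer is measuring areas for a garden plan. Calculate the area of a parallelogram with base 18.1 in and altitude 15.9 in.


Shape: parallelogram
Base b = 18.1 in, Height h = 15.9 in
Formula: A = b * h
A = 18.1 * 15.9
A = 287.79
287.79 in^2


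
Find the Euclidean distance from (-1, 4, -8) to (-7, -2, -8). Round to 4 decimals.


3D distance between two points
P1 = (-1, 4, -8), P2 = (-7, -2, -8)
Formula: d = sqrt((x2-x1)^2 + (y2-y1)^2 + (z2-z1)^2)
dx = -7 - -1 = -6
dy = -2 - 4 = -6
dz = -8 - -8 = 0
dx^2 + dy^2 + dz^2 = 36 + 36 + 0 = 72
d = sqrt(72)
d = 8.4853
8.4853 units


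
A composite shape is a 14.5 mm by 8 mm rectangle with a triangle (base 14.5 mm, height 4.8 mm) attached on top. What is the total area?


Composite shape: rectangle + triangle
Rectangle area = 14.5 * 8 = 116
Triangle area = 0.5 * 14.5 * 4.8 = 34.8
Total = 116 + 34.8
Total = 150.8
150.8 mm^2


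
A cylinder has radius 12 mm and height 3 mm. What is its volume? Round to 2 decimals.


Shape: cylinder
Radius r = 12 mm, Height h = 3 mm
Formula: V = pi * r^2 * h
r^2 = 144
V = pi * 144 * 3
V = 432 * pi
V = 1357.17
1357.17 mm^3


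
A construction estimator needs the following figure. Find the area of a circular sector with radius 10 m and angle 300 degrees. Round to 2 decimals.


Shape: circular sector
Radius r = 10 m, Angle = 300 degrees
Formula: A = (angle/360) * pi * r^2
r^2 = 100
Fraction of circle = 300/360
A = (300/360) * pi * 100
A = 83.333333 * pi
A = 261.8
261.8 m^2


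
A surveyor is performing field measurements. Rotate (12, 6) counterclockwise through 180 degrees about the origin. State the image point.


Transformation: rotation about the origin
Original point: (12, 6)
Rule for 180 deg: (x, y) -> (-x, -y)
Apply: (12, 6) -> (-12, -6)
(-12, -6)


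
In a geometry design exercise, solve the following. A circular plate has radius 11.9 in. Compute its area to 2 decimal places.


Shape: circle
Radius r = 11.9 in
Formula: A = pi * r^2
r^2 = 11.9^2 = 141.61
A = pi * 141.61
A = 444.88
444.88 in^2


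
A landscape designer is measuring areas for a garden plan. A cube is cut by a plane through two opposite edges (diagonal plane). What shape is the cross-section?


Solid: cube
Cutting plane: through two opposite edges (diagonal plane)
Visualize the intersection of the plane with the solid's surface.
The boundary of the cut region is a rectangle.
rectangle


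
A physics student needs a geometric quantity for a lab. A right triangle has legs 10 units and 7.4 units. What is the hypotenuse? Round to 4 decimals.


Shape: right triangle
Legs a = 10 units, b = 7.4 units
Formula: c = sqrt(a^2 + b^2)
a^2 = 100, b^2 = 54.76
a^2 + b^2 = 154.76
c = sqrt(154.76)
c = 12.4403
12.4403 units


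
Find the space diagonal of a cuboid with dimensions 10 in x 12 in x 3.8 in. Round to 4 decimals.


Shape: rectangular box (space diagonal)
l = 10 in, w = 12 in, h = 3.8 in
Visualize: the diagonal of the base, then a right triangle with that diagonal and the height.
Formula: d = sqrt(l^2 + w^2 + h^2)
l^2 + w^2 + h^2 = 100 + 144 + 14.44 = 258.44
d = sqrt(258.44)
d = 16.0761
16.0761 in


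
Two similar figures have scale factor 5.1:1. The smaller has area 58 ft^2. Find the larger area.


Linear scale factor k = 5.1
Original area = 58 ft^2
Rule: under a linear scaling by k, areas scale by k^2.
k^2 = 5.1^2 = 26.01
New area = 58 * 26.01
New area = 1508.58
1508.58 ft^2


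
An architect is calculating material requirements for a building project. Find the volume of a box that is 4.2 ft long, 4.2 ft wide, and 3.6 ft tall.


Shape: rectangular prism
l = 4.2 ft, w = 4.2 ft, h = 3.6 ft
Formula: V = l * w * h
V = 4.2 * 4.2 * 3.6
V = 17.64 * 3.6
V = 63.504
63.504 ft^3


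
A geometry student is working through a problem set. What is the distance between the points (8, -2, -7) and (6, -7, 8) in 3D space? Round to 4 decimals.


3D distance between two points
P1 = (8, -2, -7), P2 = (6, -7, 8)
Formula: d = sqrt((x2-x1)^2 + (y2-y1)^2 + (z2-z1)^2)
dx = 6 - 8 = -2
dy = -7 - -2 = -5
dz = 8 - -7 = 15
dx^2 + dy^2 + dz^2 = 4 + 25 + 225 = 254
d = sqrt(254)
d = 15.9374
15.9374 units


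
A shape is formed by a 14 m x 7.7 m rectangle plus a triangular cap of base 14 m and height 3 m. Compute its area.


Composite shape: rectangle + triangle
Rectangle area = 14 * 7.7 = 107.8
Triangle area = 0.5 * 14 * 3 = 21
Total = 107.8 + 21
Total = 128.8
128.8 m^2


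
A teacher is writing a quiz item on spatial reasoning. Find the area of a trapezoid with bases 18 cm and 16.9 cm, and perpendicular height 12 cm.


Shape: trapezoid
Parallel sides a = 18 cm, b = 16.9 cm; Height h = 12 cm
Formula: A = (a + b) * h / 2
a + b = 18 + 16.9 = 34.9
A = 34.9 * 12 / 2
A = 418.8 / 2
A = 209.4
209.4 cm^2


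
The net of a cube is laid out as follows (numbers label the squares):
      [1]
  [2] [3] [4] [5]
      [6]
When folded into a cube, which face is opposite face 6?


Net: cross layout. Take square 3 as the base (bottom).
Fold the four squares in the horizontal row up around 3: 2 -> left, 4 -> right, 5 wraps to the top.
Fold 1 and 6 up from 3: 1 -> back, 6 -> front.
Opposite pairs are therefore: (1, 6), (2, 4), (3, 5).
Face 6 is opposite face 1.
face 1


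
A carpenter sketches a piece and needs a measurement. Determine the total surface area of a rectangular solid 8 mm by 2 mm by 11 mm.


Shape: rectangular prism
l = 8 mm, w = 2 mm, h = 11 mm
Formula: SA = 2(lw + lh + wh)
lw = 16, lh = 88, wh = 22
lw + lh + wh = 126
SA = 2 * 126
SA = 252
252 mm^2


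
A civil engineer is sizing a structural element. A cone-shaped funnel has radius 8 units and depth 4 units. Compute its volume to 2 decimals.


Shape: cone
Radius r = 8 units, Height h = 4 units
Formula: V = (1/3) * pi * r^2 * h
r^2 = 64
pi * r^2 * h = pi * 64 * 4 = 256 * pi
V = 256 * pi / 3
V = 268.08
268.08 units^3


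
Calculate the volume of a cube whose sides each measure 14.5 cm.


Shape: cube
Side s = 14.5 cm
Formula: V = s^3
V = 14.5 * 14.5 * 14.5
V = 210.25 * 14.5
V = 3048.625
3048.625 cm^3


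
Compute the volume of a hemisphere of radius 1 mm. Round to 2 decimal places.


Shape: hemisphere (half of a sphere)
Radius r = 1 mm
Formula: V = (1/2) * (4/3) * pi * r^3 = (2/3) * pi * r^3
r^3 = 1
(2/3) * 1 = 0.666667
V = 0.666667 * pi
V = 2.09
2.09 mm^3


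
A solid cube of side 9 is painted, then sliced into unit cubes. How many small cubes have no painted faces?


Large cube: 9 x 9 x 9, cut into unit cubes.
n = 9, so n - 2 = 7
Unpainted cubes form the interior (n - 2)^3 block.
(n - 2)^3 = 7^3 = 343
343 unit cubes


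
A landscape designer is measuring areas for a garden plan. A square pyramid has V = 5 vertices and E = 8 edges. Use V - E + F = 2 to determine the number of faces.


Polyhedron: square pyramid
Euler's formula for convex polyhedra: V - E + F = 2
Given: V = 5 vertices and E = 8 edges
Solve for F:
F = 2 + E - V = 2 + 8 - 5 = 5
5 faces


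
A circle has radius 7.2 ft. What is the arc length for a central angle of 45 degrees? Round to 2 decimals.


Shape: circular arc
Radius r = 7.2 ft, Angle = 45 degrees
Formula: L = (angle/360) * 2 * pi * r
2 * pi * r = 14.4 * pi
L = (45/360) * 14.4 * pi
L = 1.8 * pi
L = 5.65
5.65 ft
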